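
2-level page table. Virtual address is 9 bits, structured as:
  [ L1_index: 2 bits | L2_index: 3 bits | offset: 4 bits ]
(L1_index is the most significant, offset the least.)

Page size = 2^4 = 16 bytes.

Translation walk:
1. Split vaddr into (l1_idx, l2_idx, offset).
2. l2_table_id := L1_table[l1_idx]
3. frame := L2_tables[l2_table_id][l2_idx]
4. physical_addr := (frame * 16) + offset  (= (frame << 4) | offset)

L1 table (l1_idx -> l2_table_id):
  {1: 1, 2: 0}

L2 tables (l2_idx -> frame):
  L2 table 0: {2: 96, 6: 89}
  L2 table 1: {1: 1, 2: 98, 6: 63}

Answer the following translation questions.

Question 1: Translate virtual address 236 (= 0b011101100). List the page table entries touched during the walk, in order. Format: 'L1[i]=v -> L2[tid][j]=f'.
vaddr = 236 = 0b011101100
Split: l1_idx=1, l2_idx=6, offset=12

Answer: L1[1]=1 -> L2[1][6]=63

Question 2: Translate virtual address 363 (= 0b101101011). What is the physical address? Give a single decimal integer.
vaddr = 363 = 0b101101011
Split: l1_idx=2, l2_idx=6, offset=11
L1[2] = 0
L2[0][6] = 89
paddr = 89 * 16 + 11 = 1435

Answer: 1435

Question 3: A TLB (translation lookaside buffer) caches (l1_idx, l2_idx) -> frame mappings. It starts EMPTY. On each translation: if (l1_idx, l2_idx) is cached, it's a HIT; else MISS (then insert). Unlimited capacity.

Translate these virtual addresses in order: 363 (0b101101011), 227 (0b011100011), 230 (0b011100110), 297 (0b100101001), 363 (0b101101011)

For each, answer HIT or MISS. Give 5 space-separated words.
Answer: MISS MISS HIT MISS HIT

Derivation:
vaddr=363: (2,6) not in TLB -> MISS, insert
vaddr=227: (1,6) not in TLB -> MISS, insert
vaddr=230: (1,6) in TLB -> HIT
vaddr=297: (2,2) not in TLB -> MISS, insert
vaddr=363: (2,6) in TLB -> HIT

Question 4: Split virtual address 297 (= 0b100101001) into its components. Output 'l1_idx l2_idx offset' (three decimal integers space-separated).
Answer: 2 2 9

Derivation:
vaddr = 297 = 0b100101001
  top 2 bits -> l1_idx = 2
  next 3 bits -> l2_idx = 2
  bottom 4 bits -> offset = 9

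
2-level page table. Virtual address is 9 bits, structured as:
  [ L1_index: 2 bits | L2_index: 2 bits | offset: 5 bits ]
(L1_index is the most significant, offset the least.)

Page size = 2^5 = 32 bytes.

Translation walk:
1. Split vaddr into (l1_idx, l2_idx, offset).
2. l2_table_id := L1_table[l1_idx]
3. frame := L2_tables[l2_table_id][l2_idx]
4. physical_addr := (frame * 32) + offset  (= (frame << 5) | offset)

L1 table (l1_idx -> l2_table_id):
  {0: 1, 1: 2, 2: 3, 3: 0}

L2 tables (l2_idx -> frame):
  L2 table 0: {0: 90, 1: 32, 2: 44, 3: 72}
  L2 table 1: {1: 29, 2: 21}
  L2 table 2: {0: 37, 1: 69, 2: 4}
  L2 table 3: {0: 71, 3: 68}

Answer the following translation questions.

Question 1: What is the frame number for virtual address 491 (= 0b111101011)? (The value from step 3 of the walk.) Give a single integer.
vaddr = 491: l1_idx=3, l2_idx=3
L1[3] = 0; L2[0][3] = 72

Answer: 72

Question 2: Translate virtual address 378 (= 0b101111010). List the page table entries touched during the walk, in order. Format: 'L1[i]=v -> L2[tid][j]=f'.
Answer: L1[2]=3 -> L2[3][3]=68

Derivation:
vaddr = 378 = 0b101111010
Split: l1_idx=2, l2_idx=3, offset=26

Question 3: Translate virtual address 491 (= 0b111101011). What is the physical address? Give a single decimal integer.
Answer: 2315

Derivation:
vaddr = 491 = 0b111101011
Split: l1_idx=3, l2_idx=3, offset=11
L1[3] = 0
L2[0][3] = 72
paddr = 72 * 32 + 11 = 2315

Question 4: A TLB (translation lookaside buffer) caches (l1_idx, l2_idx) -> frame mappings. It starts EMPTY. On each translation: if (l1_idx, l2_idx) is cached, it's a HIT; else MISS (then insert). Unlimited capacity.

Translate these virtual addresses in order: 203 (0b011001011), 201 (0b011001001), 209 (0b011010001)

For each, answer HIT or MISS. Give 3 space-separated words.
vaddr=203: (1,2) not in TLB -> MISS, insert
vaddr=201: (1,2) in TLB -> HIT
vaddr=209: (1,2) in TLB -> HIT

Answer: MISS HIT HIT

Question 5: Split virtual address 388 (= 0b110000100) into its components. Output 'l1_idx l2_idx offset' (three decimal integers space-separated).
Answer: 3 0 4

Derivation:
vaddr = 388 = 0b110000100
  top 2 bits -> l1_idx = 3
  next 2 bits -> l2_idx = 0
  bottom 5 bits -> offset = 4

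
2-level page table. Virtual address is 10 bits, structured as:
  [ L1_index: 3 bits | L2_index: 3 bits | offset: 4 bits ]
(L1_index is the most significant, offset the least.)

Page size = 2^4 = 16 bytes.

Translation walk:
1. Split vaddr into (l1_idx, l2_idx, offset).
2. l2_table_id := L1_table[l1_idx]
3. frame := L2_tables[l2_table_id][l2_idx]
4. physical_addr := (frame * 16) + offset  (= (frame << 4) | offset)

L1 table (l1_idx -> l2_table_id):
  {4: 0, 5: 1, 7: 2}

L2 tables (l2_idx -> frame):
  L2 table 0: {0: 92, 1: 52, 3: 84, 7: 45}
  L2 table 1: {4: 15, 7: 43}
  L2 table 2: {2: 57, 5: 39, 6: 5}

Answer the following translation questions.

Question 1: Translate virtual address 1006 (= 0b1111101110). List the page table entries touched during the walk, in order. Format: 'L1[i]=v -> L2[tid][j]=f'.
vaddr = 1006 = 0b1111101110
Split: l1_idx=7, l2_idx=6, offset=14

Answer: L1[7]=2 -> L2[2][6]=5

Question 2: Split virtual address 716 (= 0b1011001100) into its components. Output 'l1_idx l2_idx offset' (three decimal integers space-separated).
Answer: 5 4 12

Derivation:
vaddr = 716 = 0b1011001100
  top 3 bits -> l1_idx = 5
  next 3 bits -> l2_idx = 4
  bottom 4 bits -> offset = 12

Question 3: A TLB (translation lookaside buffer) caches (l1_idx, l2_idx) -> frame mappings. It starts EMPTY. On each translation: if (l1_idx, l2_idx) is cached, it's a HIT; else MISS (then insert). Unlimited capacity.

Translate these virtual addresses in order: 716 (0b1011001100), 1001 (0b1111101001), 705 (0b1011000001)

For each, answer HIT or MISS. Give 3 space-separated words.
vaddr=716: (5,4) not in TLB -> MISS, insert
vaddr=1001: (7,6) not in TLB -> MISS, insert
vaddr=705: (5,4) in TLB -> HIT

Answer: MISS MISS HIT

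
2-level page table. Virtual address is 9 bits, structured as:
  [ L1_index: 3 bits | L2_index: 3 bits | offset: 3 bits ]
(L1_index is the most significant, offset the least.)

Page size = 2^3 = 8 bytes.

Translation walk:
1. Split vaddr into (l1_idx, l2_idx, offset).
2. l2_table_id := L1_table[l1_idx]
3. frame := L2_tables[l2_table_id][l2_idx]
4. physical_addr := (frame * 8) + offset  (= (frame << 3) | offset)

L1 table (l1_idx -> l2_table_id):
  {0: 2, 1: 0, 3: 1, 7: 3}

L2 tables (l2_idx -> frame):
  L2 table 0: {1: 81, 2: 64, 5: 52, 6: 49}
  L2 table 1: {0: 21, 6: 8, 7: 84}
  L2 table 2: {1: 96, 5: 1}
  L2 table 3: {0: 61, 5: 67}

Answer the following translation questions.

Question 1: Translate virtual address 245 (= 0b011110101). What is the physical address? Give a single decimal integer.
vaddr = 245 = 0b011110101
Split: l1_idx=3, l2_idx=6, offset=5
L1[3] = 1
L2[1][6] = 8
paddr = 8 * 8 + 5 = 69

Answer: 69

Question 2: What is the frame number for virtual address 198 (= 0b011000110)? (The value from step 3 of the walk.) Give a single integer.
Answer: 21

Derivation:
vaddr = 198: l1_idx=3, l2_idx=0
L1[3] = 1; L2[1][0] = 21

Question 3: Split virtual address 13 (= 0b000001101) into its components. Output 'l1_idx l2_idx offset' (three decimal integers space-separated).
Answer: 0 1 5

Derivation:
vaddr = 13 = 0b000001101
  top 3 bits -> l1_idx = 0
  next 3 bits -> l2_idx = 1
  bottom 3 bits -> offset = 5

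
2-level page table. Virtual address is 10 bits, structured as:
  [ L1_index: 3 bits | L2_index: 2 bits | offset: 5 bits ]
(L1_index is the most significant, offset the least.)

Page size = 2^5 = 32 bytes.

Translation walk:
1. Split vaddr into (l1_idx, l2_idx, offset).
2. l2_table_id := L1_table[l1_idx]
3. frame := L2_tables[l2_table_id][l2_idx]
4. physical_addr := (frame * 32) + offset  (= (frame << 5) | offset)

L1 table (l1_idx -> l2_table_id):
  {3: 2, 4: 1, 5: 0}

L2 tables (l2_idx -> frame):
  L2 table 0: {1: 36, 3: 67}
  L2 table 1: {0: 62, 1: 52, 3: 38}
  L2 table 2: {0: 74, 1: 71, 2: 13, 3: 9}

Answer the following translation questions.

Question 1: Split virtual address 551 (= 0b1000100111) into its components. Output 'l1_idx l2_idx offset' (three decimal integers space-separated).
Answer: 4 1 7

Derivation:
vaddr = 551 = 0b1000100111
  top 3 bits -> l1_idx = 4
  next 2 bits -> l2_idx = 1
  bottom 5 bits -> offset = 7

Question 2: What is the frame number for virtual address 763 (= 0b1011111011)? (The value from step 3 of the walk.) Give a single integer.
Answer: 67

Derivation:
vaddr = 763: l1_idx=5, l2_idx=3
L1[5] = 0; L2[0][3] = 67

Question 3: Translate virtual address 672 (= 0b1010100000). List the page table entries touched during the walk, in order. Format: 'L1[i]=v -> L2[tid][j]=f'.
Answer: L1[5]=0 -> L2[0][1]=36

Derivation:
vaddr = 672 = 0b1010100000
Split: l1_idx=5, l2_idx=1, offset=0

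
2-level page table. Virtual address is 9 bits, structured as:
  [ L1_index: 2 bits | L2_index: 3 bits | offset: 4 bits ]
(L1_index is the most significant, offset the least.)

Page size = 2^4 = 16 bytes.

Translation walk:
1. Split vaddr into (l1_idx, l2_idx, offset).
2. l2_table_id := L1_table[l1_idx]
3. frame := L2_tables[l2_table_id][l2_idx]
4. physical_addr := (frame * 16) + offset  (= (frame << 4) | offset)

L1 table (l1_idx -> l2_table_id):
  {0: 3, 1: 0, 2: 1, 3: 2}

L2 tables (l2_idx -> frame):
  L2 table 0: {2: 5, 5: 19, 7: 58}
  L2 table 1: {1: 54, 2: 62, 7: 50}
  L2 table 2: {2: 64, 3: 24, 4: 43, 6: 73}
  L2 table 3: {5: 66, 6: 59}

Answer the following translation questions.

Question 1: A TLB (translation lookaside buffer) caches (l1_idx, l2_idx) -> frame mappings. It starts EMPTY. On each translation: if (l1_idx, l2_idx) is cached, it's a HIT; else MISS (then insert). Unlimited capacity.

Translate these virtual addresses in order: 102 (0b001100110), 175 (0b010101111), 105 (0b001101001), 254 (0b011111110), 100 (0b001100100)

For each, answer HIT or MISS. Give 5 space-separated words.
vaddr=102: (0,6) not in TLB -> MISS, insert
vaddr=175: (1,2) not in TLB -> MISS, insert
vaddr=105: (0,6) in TLB -> HIT
vaddr=254: (1,7) not in TLB -> MISS, insert
vaddr=100: (0,6) in TLB -> HIT

Answer: MISS MISS HIT MISS HIT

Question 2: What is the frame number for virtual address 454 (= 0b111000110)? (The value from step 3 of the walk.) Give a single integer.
vaddr = 454: l1_idx=3, l2_idx=4
L1[3] = 2; L2[2][4] = 43

Answer: 43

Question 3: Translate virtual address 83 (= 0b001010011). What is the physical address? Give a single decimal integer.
Answer: 1059

Derivation:
vaddr = 83 = 0b001010011
Split: l1_idx=0, l2_idx=5, offset=3
L1[0] = 3
L2[3][5] = 66
paddr = 66 * 16 + 3 = 1059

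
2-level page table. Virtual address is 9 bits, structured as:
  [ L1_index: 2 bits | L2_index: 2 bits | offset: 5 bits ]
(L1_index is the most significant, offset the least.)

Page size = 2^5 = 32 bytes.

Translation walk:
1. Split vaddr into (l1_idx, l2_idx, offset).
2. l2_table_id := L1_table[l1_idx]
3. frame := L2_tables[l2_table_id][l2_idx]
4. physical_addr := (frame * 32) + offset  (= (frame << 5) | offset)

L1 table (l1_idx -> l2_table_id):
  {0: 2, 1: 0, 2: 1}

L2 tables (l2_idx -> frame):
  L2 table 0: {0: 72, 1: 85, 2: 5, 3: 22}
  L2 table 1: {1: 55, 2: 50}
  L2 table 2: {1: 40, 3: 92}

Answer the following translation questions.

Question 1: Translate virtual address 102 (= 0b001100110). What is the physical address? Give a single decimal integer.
vaddr = 102 = 0b001100110
Split: l1_idx=0, l2_idx=3, offset=6
L1[0] = 2
L2[2][3] = 92
paddr = 92 * 32 + 6 = 2950

Answer: 2950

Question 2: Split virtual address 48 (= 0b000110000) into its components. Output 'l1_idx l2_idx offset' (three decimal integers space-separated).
vaddr = 48 = 0b000110000
  top 2 bits -> l1_idx = 0
  next 2 bits -> l2_idx = 1
  bottom 5 bits -> offset = 16

Answer: 0 1 16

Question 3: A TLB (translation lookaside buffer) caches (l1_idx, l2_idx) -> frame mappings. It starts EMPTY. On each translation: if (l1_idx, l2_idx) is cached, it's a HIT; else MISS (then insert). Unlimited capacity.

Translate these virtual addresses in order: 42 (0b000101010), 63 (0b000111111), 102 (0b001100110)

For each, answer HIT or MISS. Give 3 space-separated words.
Answer: MISS HIT MISS

Derivation:
vaddr=42: (0,1) not in TLB -> MISS, insert
vaddr=63: (0,1) in TLB -> HIT
vaddr=102: (0,3) not in TLB -> MISS, insert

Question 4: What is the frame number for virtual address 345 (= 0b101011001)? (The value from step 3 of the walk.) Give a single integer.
vaddr = 345: l1_idx=2, l2_idx=2
L1[2] = 1; L2[1][2] = 50

Answer: 50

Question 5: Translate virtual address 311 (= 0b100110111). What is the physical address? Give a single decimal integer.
vaddr = 311 = 0b100110111
Split: l1_idx=2, l2_idx=1, offset=23
L1[2] = 1
L2[1][1] = 55
paddr = 55 * 32 + 23 = 1783

Answer: 1783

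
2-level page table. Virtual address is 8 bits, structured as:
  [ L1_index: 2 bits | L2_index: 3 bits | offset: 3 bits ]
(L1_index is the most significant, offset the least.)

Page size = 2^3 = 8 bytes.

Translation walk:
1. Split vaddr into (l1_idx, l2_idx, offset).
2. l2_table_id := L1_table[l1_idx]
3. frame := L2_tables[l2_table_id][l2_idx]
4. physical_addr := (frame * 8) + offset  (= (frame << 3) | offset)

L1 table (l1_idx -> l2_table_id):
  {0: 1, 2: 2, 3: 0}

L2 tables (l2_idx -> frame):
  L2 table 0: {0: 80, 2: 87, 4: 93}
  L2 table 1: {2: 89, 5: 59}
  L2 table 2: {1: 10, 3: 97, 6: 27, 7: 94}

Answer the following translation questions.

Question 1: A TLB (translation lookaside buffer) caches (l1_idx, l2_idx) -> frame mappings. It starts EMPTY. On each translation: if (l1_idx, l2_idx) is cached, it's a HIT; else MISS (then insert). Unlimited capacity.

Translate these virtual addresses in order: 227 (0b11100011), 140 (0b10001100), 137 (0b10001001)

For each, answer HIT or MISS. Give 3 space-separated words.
vaddr=227: (3,4) not in TLB -> MISS, insert
vaddr=140: (2,1) not in TLB -> MISS, insert
vaddr=137: (2,1) in TLB -> HIT

Answer: MISS MISS HIT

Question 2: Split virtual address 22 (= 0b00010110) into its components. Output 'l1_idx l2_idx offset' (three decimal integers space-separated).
Answer: 0 2 6

Derivation:
vaddr = 22 = 0b00010110
  top 2 bits -> l1_idx = 0
  next 3 bits -> l2_idx = 2
  bottom 3 bits -> offset = 6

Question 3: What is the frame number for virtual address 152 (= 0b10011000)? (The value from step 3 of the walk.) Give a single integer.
Answer: 97

Derivation:
vaddr = 152: l1_idx=2, l2_idx=3
L1[2] = 2; L2[2][3] = 97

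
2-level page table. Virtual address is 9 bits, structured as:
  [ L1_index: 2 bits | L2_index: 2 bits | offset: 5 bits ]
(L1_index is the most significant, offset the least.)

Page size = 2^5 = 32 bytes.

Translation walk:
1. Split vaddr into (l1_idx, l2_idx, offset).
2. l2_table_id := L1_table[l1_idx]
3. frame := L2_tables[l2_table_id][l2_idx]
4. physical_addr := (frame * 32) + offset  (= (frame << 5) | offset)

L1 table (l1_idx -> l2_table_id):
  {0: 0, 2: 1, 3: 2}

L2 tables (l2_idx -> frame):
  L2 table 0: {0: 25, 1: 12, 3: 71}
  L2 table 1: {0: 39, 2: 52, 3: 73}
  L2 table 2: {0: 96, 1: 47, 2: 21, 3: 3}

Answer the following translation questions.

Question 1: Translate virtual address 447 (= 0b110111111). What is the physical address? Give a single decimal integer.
Answer: 1535

Derivation:
vaddr = 447 = 0b110111111
Split: l1_idx=3, l2_idx=1, offset=31
L1[3] = 2
L2[2][1] = 47
paddr = 47 * 32 + 31 = 1535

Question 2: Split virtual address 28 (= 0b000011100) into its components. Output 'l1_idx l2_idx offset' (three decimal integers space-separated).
vaddr = 28 = 0b000011100
  top 2 bits -> l1_idx = 0
  next 2 bits -> l2_idx = 0
  bottom 5 bits -> offset = 28

Answer: 0 0 28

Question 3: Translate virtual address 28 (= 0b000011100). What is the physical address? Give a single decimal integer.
Answer: 828

Derivation:
vaddr = 28 = 0b000011100
Split: l1_idx=0, l2_idx=0, offset=28
L1[0] = 0
L2[0][0] = 25
paddr = 25 * 32 + 28 = 828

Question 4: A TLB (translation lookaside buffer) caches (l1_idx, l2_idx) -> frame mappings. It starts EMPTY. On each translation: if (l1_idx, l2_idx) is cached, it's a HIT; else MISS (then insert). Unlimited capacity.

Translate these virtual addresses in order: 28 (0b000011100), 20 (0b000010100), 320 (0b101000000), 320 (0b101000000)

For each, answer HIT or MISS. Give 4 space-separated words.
Answer: MISS HIT MISS HIT

Derivation:
vaddr=28: (0,0) not in TLB -> MISS, insert
vaddr=20: (0,0) in TLB -> HIT
vaddr=320: (2,2) not in TLB -> MISS, insert
vaddr=320: (2,2) in TLB -> HIT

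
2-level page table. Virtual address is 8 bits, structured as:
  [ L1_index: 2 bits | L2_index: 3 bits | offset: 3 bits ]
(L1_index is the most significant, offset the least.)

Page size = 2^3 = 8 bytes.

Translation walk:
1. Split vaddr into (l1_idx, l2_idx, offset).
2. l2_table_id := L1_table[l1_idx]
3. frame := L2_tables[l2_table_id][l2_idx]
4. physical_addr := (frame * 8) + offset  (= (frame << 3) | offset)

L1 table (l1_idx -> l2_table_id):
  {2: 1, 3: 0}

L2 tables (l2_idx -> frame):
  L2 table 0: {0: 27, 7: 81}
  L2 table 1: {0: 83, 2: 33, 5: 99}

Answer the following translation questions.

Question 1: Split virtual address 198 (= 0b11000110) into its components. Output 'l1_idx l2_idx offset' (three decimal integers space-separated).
Answer: 3 0 6

Derivation:
vaddr = 198 = 0b11000110
  top 2 bits -> l1_idx = 3
  next 3 bits -> l2_idx = 0
  bottom 3 bits -> offset = 6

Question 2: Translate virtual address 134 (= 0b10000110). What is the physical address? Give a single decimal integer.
Answer: 670

Derivation:
vaddr = 134 = 0b10000110
Split: l1_idx=2, l2_idx=0, offset=6
L1[2] = 1
L2[1][0] = 83
paddr = 83 * 8 + 6 = 670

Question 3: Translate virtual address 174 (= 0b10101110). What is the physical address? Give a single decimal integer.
vaddr = 174 = 0b10101110
Split: l1_idx=2, l2_idx=5, offset=6
L1[2] = 1
L2[1][5] = 99
paddr = 99 * 8 + 6 = 798

Answer: 798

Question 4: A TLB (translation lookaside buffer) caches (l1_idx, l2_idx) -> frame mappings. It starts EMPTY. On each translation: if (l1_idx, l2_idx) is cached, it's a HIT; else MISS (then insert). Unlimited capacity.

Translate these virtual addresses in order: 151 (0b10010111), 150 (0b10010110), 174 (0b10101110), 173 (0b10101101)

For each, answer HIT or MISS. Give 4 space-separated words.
Answer: MISS HIT MISS HIT

Derivation:
vaddr=151: (2,2) not in TLB -> MISS, insert
vaddr=150: (2,2) in TLB -> HIT
vaddr=174: (2,5) not in TLB -> MISS, insert
vaddr=173: (2,5) in TLB -> HIT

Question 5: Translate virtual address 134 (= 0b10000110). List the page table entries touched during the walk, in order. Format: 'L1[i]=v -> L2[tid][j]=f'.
Answer: L1[2]=1 -> L2[1][0]=83

Derivation:
vaddr = 134 = 0b10000110
Split: l1_idx=2, l2_idx=0, offset=6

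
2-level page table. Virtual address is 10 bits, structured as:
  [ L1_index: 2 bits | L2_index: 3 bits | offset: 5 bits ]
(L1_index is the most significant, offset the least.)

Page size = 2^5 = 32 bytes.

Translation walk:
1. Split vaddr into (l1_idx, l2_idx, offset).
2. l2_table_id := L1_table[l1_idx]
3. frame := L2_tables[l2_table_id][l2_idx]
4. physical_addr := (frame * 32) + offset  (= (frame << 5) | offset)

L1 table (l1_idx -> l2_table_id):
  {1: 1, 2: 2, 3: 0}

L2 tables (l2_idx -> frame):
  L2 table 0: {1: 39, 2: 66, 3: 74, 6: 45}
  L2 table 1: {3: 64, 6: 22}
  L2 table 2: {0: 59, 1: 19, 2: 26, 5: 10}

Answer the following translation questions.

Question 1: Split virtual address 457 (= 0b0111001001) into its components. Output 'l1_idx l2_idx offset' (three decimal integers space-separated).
vaddr = 457 = 0b0111001001
  top 2 bits -> l1_idx = 1
  next 3 bits -> l2_idx = 6
  bottom 5 bits -> offset = 9

Answer: 1 6 9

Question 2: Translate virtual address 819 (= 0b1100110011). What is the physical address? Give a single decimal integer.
vaddr = 819 = 0b1100110011
Split: l1_idx=3, l2_idx=1, offset=19
L1[3] = 0
L2[0][1] = 39
paddr = 39 * 32 + 19 = 1267

Answer: 1267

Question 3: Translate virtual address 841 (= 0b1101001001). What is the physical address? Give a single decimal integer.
vaddr = 841 = 0b1101001001
Split: l1_idx=3, l2_idx=2, offset=9
L1[3] = 0
L2[0][2] = 66
paddr = 66 * 32 + 9 = 2121

Answer: 2121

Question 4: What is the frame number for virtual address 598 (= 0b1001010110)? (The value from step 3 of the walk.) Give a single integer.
vaddr = 598: l1_idx=2, l2_idx=2
L1[2] = 2; L2[2][2] = 26

Answer: 26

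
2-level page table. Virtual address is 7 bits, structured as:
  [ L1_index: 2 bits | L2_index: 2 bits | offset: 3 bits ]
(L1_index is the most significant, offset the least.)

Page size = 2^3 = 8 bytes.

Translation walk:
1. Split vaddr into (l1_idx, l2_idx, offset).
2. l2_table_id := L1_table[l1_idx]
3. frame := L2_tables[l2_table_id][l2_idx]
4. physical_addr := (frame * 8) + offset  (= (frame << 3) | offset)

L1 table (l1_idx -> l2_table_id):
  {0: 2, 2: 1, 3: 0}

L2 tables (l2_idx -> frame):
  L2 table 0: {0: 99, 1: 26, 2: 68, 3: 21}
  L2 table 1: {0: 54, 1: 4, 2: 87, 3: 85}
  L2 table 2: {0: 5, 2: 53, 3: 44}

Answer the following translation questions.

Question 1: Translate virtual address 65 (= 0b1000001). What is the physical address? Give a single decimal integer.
Answer: 433

Derivation:
vaddr = 65 = 0b1000001
Split: l1_idx=2, l2_idx=0, offset=1
L1[2] = 1
L2[1][0] = 54
paddr = 54 * 8 + 1 = 433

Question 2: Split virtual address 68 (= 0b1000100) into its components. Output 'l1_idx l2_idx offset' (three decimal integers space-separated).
Answer: 2 0 4

Derivation:
vaddr = 68 = 0b1000100
  top 2 bits -> l1_idx = 2
  next 2 bits -> l2_idx = 0
  bottom 3 bits -> offset = 4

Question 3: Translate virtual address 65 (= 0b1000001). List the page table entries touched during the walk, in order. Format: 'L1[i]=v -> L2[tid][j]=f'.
Answer: L1[2]=1 -> L2[1][0]=54

Derivation:
vaddr = 65 = 0b1000001
Split: l1_idx=2, l2_idx=0, offset=1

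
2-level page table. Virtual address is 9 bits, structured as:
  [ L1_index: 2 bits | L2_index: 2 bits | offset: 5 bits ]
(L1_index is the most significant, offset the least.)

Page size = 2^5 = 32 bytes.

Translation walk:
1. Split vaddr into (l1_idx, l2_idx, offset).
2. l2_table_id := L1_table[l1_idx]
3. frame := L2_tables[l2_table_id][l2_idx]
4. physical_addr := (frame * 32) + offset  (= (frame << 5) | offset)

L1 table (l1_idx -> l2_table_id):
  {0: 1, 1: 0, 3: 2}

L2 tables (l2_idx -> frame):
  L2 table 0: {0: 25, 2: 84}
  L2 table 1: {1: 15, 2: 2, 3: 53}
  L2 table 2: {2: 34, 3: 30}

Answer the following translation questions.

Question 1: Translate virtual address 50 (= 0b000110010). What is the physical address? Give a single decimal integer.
Answer: 498

Derivation:
vaddr = 50 = 0b000110010
Split: l1_idx=0, l2_idx=1, offset=18
L1[0] = 1
L2[1][1] = 15
paddr = 15 * 32 + 18 = 498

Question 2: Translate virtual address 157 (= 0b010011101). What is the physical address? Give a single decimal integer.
vaddr = 157 = 0b010011101
Split: l1_idx=1, l2_idx=0, offset=29
L1[1] = 0
L2[0][0] = 25
paddr = 25 * 32 + 29 = 829

Answer: 829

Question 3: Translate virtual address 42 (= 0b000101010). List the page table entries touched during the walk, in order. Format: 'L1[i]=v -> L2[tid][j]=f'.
vaddr = 42 = 0b000101010
Split: l1_idx=0, l2_idx=1, offset=10

Answer: L1[0]=1 -> L2[1][1]=15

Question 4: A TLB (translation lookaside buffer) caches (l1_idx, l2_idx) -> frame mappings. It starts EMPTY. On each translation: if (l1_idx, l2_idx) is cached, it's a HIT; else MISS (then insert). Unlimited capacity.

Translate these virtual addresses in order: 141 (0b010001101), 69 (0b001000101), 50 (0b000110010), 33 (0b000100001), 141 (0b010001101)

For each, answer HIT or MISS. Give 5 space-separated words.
Answer: MISS MISS MISS HIT HIT

Derivation:
vaddr=141: (1,0) not in TLB -> MISS, insert
vaddr=69: (0,2) not in TLB -> MISS, insert
vaddr=50: (0,1) not in TLB -> MISS, insert
vaddr=33: (0,1) in TLB -> HIT
vaddr=141: (1,0) in TLB -> HIT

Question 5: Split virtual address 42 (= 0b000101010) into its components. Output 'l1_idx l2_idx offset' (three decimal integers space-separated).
vaddr = 42 = 0b000101010
  top 2 bits -> l1_idx = 0
  next 2 bits -> l2_idx = 1
  bottom 5 bits -> offset = 10

Answer: 0 1 10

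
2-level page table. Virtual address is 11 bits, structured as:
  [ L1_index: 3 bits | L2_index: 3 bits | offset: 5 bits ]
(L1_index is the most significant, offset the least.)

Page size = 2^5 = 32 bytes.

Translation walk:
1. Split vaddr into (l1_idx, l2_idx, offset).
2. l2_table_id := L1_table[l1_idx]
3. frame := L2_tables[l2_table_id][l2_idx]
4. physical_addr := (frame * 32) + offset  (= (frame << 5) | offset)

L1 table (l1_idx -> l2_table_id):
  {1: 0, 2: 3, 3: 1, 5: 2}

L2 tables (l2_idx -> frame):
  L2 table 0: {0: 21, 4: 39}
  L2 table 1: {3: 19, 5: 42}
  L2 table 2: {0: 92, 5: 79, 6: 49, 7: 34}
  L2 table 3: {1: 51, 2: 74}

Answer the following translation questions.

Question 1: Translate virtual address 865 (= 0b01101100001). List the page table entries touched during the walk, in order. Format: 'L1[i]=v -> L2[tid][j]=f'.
Answer: L1[3]=1 -> L2[1][3]=19

Derivation:
vaddr = 865 = 0b01101100001
Split: l1_idx=3, l2_idx=3, offset=1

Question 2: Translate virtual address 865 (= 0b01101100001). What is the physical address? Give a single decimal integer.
Answer: 609

Derivation:
vaddr = 865 = 0b01101100001
Split: l1_idx=3, l2_idx=3, offset=1
L1[3] = 1
L2[1][3] = 19
paddr = 19 * 32 + 1 = 609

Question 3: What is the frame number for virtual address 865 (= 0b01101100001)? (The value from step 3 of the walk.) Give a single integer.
vaddr = 865: l1_idx=3, l2_idx=3
L1[3] = 1; L2[1][3] = 19

Answer: 19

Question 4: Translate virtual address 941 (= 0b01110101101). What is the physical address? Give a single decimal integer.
Answer: 1357

Derivation:
vaddr = 941 = 0b01110101101
Split: l1_idx=3, l2_idx=5, offset=13
L1[3] = 1
L2[1][5] = 42
paddr = 42 * 32 + 13 = 1357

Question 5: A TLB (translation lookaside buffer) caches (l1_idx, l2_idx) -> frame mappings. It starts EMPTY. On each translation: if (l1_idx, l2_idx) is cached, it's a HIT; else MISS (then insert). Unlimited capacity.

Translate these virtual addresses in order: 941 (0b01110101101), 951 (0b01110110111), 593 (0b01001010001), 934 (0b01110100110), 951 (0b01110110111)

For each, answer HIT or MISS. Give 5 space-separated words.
Answer: MISS HIT MISS HIT HIT

Derivation:
vaddr=941: (3,5) not in TLB -> MISS, insert
vaddr=951: (3,5) in TLB -> HIT
vaddr=593: (2,2) not in TLB -> MISS, insert
vaddr=934: (3,5) in TLB -> HIT
vaddr=951: (3,5) in TLB -> HIT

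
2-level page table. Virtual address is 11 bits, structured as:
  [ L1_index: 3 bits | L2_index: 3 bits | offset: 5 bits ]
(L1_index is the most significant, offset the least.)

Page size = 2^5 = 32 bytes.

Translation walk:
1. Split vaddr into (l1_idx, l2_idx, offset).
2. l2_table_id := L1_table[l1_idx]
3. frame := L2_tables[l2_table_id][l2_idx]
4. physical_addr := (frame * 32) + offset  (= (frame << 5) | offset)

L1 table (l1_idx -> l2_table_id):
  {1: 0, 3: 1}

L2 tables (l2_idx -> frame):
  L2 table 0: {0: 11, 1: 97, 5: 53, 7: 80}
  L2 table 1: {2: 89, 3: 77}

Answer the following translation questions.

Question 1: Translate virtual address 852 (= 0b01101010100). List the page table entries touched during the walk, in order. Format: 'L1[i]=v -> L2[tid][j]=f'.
Answer: L1[3]=1 -> L2[1][2]=89

Derivation:
vaddr = 852 = 0b01101010100
Split: l1_idx=3, l2_idx=2, offset=20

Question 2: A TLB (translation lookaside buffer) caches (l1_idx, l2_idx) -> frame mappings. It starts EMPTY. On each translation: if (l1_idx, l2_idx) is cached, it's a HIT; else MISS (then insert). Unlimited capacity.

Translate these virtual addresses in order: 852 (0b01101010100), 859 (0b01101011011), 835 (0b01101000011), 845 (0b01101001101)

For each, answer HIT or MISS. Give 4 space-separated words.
vaddr=852: (3,2) not in TLB -> MISS, insert
vaddr=859: (3,2) in TLB -> HIT
vaddr=835: (3,2) in TLB -> HIT
vaddr=845: (3,2) in TLB -> HIT

Answer: MISS HIT HIT HIT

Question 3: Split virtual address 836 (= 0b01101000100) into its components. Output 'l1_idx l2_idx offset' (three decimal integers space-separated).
Answer: 3 2 4

Derivation:
vaddr = 836 = 0b01101000100
  top 3 bits -> l1_idx = 3
  next 3 bits -> l2_idx = 2
  bottom 5 bits -> offset = 4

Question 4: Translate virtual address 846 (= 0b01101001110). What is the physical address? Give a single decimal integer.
Answer: 2862

Derivation:
vaddr = 846 = 0b01101001110
Split: l1_idx=3, l2_idx=2, offset=14
L1[3] = 1
L2[1][2] = 89
paddr = 89 * 32 + 14 = 2862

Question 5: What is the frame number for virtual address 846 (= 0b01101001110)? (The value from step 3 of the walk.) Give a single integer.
Answer: 89

Derivation:
vaddr = 846: l1_idx=3, l2_idx=2
L1[3] = 1; L2[1][2] = 89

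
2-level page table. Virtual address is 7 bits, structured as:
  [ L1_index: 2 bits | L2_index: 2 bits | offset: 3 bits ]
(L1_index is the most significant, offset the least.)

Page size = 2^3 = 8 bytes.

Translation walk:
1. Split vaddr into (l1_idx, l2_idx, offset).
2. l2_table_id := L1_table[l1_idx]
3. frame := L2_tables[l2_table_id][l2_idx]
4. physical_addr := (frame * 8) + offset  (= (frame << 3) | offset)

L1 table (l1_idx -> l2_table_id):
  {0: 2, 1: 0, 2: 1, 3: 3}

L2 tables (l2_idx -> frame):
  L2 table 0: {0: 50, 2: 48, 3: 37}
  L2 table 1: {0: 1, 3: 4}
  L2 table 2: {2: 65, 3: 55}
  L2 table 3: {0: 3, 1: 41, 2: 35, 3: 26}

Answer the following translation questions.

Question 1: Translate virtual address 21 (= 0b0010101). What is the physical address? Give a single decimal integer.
Answer: 525

Derivation:
vaddr = 21 = 0b0010101
Split: l1_idx=0, l2_idx=2, offset=5
L1[0] = 2
L2[2][2] = 65
paddr = 65 * 8 + 5 = 525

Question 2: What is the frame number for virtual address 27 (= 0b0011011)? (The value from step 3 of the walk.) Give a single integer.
Answer: 55

Derivation:
vaddr = 27: l1_idx=0, l2_idx=3
L1[0] = 2; L2[2][3] = 55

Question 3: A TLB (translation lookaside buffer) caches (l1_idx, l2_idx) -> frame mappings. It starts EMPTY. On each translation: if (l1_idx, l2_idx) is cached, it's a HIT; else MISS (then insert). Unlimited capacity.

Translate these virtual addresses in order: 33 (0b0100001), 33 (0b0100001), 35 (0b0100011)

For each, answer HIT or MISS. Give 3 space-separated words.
vaddr=33: (1,0) not in TLB -> MISS, insert
vaddr=33: (1,0) in TLB -> HIT
vaddr=35: (1,0) in TLB -> HIT

Answer: MISS HIT HIT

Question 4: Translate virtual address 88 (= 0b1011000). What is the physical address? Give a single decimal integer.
Answer: 32

Derivation:
vaddr = 88 = 0b1011000
Split: l1_idx=2, l2_idx=3, offset=0
L1[2] = 1
L2[1][3] = 4
paddr = 4 * 8 + 0 = 32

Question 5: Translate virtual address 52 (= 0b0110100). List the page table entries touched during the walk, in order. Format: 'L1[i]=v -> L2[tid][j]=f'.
Answer: L1[1]=0 -> L2[0][2]=48

Derivation:
vaddr = 52 = 0b0110100
Split: l1_idx=1, l2_idx=2, offset=4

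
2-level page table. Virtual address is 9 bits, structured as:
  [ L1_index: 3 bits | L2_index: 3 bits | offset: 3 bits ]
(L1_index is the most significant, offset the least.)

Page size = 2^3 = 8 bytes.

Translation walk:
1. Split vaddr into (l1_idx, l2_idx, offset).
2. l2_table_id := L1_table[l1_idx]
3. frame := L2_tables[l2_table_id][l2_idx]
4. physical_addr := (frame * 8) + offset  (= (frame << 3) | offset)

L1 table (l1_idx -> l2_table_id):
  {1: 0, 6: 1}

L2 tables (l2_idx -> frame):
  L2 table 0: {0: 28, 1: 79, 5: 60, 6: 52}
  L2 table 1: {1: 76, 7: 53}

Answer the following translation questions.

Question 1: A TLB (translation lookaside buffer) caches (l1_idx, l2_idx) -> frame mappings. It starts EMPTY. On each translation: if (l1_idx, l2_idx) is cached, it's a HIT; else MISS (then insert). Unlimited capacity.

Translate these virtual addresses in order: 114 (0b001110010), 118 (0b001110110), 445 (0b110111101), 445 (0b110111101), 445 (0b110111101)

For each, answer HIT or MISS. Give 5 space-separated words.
Answer: MISS HIT MISS HIT HIT

Derivation:
vaddr=114: (1,6) not in TLB -> MISS, insert
vaddr=118: (1,6) in TLB -> HIT
vaddr=445: (6,7) not in TLB -> MISS, insert
vaddr=445: (6,7) in TLB -> HIT
vaddr=445: (6,7) in TLB -> HIT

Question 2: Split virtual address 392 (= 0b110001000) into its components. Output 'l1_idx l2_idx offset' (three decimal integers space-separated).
Answer: 6 1 0

Derivation:
vaddr = 392 = 0b110001000
  top 3 bits -> l1_idx = 6
  next 3 bits -> l2_idx = 1
  bottom 3 bits -> offset = 0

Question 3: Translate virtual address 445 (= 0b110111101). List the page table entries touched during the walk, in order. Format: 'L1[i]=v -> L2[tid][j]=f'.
Answer: L1[6]=1 -> L2[1][7]=53

Derivation:
vaddr = 445 = 0b110111101
Split: l1_idx=6, l2_idx=7, offset=5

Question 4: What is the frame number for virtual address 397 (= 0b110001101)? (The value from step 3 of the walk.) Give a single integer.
vaddr = 397: l1_idx=6, l2_idx=1
L1[6] = 1; L2[1][1] = 76

Answer: 76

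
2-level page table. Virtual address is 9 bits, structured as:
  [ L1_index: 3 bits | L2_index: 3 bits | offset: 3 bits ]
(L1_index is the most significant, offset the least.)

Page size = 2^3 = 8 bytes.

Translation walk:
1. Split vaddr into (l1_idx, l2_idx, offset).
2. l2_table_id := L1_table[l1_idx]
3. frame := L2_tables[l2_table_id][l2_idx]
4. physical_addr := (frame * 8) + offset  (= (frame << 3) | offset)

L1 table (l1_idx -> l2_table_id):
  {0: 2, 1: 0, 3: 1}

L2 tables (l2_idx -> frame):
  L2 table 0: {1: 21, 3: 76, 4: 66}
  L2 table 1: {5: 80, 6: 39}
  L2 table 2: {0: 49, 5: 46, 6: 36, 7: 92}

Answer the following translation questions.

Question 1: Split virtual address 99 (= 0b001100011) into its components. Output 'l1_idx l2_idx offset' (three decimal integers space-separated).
vaddr = 99 = 0b001100011
  top 3 bits -> l1_idx = 1
  next 3 bits -> l2_idx = 4
  bottom 3 bits -> offset = 3

Answer: 1 4 3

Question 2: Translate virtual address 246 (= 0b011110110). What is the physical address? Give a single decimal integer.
vaddr = 246 = 0b011110110
Split: l1_idx=3, l2_idx=6, offset=6
L1[3] = 1
L2[1][6] = 39
paddr = 39 * 8 + 6 = 318

Answer: 318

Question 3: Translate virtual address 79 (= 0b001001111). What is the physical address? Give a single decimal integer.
Answer: 175

Derivation:
vaddr = 79 = 0b001001111
Split: l1_idx=1, l2_idx=1, offset=7
L1[1] = 0
L2[0][1] = 21
paddr = 21 * 8 + 7 = 175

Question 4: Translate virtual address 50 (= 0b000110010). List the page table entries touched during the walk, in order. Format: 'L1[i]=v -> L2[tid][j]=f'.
vaddr = 50 = 0b000110010
Split: l1_idx=0, l2_idx=6, offset=2

Answer: L1[0]=2 -> L2[2][6]=36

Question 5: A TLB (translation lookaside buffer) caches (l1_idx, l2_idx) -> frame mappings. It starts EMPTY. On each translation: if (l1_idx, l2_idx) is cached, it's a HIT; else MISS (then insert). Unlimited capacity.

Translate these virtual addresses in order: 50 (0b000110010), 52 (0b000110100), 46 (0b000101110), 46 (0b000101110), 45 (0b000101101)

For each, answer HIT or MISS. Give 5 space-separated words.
Answer: MISS HIT MISS HIT HIT

Derivation:
vaddr=50: (0,6) not in TLB -> MISS, insert
vaddr=52: (0,6) in TLB -> HIT
vaddr=46: (0,5) not in TLB -> MISS, insert
vaddr=46: (0,5) in TLB -> HIT
vaddr=45: (0,5) in TLB -> HIT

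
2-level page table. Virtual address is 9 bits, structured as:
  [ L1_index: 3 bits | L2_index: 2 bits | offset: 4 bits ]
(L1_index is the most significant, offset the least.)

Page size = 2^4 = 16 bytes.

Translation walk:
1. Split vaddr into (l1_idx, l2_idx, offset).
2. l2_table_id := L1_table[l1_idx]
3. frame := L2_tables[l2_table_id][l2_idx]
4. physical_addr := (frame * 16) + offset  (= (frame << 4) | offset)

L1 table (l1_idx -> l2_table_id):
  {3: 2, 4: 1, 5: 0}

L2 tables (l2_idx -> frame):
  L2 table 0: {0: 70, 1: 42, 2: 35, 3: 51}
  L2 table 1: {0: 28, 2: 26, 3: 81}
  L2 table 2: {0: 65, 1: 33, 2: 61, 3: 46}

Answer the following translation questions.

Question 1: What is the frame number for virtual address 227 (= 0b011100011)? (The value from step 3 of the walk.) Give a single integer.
Answer: 61

Derivation:
vaddr = 227: l1_idx=3, l2_idx=2
L1[3] = 2; L2[2][2] = 61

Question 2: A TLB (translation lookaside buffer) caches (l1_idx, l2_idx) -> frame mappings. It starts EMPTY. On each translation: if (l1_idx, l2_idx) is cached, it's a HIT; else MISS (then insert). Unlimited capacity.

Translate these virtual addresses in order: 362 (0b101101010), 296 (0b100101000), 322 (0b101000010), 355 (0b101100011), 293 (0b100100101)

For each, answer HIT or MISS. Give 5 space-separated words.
vaddr=362: (5,2) not in TLB -> MISS, insert
vaddr=296: (4,2) not in TLB -> MISS, insert
vaddr=322: (5,0) not in TLB -> MISS, insert
vaddr=355: (5,2) in TLB -> HIT
vaddr=293: (4,2) in TLB -> HIT

Answer: MISS MISS MISS HIT HIT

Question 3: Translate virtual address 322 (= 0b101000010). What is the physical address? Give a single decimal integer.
vaddr = 322 = 0b101000010
Split: l1_idx=5, l2_idx=0, offset=2
L1[5] = 0
L2[0][0] = 70
paddr = 70 * 16 + 2 = 1122

Answer: 1122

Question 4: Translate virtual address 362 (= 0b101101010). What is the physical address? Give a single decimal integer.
vaddr = 362 = 0b101101010
Split: l1_idx=5, l2_idx=2, offset=10
L1[5] = 0
L2[0][2] = 35
paddr = 35 * 16 + 10 = 570

Answer: 570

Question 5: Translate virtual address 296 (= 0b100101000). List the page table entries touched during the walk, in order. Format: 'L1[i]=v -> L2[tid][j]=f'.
Answer: L1[4]=1 -> L2[1][2]=26

Derivation:
vaddr = 296 = 0b100101000
Split: l1_idx=4, l2_idx=2, offset=8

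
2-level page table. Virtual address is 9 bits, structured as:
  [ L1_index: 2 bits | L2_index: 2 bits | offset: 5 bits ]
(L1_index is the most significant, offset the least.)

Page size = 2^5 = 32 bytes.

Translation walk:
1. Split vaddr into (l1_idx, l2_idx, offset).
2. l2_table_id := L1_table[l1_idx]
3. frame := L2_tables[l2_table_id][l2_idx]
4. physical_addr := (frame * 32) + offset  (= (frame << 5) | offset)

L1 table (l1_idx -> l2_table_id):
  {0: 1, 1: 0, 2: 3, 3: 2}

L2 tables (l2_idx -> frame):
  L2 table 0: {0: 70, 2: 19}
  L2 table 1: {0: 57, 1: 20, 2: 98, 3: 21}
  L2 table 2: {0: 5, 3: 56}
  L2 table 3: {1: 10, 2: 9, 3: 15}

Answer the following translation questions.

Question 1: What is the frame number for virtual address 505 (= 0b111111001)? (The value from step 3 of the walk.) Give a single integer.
vaddr = 505: l1_idx=3, l2_idx=3
L1[3] = 2; L2[2][3] = 56

Answer: 56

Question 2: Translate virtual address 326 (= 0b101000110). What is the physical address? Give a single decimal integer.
Answer: 294

Derivation:
vaddr = 326 = 0b101000110
Split: l1_idx=2, l2_idx=2, offset=6
L1[2] = 3
L2[3][2] = 9
paddr = 9 * 32 + 6 = 294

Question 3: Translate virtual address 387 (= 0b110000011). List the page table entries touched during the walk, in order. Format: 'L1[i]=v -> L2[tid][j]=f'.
Answer: L1[3]=2 -> L2[2][0]=5

Derivation:
vaddr = 387 = 0b110000011
Split: l1_idx=3, l2_idx=0, offset=3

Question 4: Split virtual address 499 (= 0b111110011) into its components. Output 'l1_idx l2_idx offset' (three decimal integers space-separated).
Answer: 3 3 19

Derivation:
vaddr = 499 = 0b111110011
  top 2 bits -> l1_idx = 3
  next 2 bits -> l2_idx = 3
  bottom 5 bits -> offset = 19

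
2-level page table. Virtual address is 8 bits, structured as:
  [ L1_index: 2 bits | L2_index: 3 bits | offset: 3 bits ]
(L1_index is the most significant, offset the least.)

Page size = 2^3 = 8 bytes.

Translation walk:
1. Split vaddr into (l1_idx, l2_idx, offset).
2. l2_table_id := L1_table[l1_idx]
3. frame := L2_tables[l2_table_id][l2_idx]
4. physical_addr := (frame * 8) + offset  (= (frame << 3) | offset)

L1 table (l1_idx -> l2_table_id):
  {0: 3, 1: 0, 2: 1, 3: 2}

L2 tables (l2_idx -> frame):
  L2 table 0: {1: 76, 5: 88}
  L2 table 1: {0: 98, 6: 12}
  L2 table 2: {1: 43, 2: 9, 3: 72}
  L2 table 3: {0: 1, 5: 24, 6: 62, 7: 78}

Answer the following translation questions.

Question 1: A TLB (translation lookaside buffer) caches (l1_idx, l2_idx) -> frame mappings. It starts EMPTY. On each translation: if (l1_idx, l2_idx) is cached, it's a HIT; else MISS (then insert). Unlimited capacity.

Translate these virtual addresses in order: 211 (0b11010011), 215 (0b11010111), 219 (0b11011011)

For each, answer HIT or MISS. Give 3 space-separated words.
vaddr=211: (3,2) not in TLB -> MISS, insert
vaddr=215: (3,2) in TLB -> HIT
vaddr=219: (3,3) not in TLB -> MISS, insert

Answer: MISS HIT MISS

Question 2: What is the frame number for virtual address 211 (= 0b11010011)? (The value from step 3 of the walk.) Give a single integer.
Answer: 9

Derivation:
vaddr = 211: l1_idx=3, l2_idx=2
L1[3] = 2; L2[2][2] = 9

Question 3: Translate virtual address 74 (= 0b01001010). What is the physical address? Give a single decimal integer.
vaddr = 74 = 0b01001010
Split: l1_idx=1, l2_idx=1, offset=2
L1[1] = 0
L2[0][1] = 76
paddr = 76 * 8 + 2 = 610

Answer: 610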